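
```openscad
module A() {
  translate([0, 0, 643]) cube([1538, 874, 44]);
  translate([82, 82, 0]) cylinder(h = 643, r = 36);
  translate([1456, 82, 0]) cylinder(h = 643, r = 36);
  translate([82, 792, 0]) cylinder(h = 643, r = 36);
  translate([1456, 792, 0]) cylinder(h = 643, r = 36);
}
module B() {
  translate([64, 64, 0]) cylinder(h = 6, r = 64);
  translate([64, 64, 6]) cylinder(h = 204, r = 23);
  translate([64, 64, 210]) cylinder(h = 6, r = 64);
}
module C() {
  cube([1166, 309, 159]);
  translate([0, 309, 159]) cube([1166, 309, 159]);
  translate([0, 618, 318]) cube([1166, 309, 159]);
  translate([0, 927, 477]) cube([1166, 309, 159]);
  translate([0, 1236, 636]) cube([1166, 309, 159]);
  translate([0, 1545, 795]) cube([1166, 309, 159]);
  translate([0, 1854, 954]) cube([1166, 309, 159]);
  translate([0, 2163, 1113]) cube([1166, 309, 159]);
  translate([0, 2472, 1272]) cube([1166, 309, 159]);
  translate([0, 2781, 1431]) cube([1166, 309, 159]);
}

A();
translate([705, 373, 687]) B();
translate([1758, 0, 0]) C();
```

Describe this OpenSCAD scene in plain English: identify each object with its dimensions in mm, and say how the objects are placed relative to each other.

A is a rectangular dining table. The top is 1538×874×44 mm with its upper surface at z = 687 mm. It stands on four round legs of 72 mm diameter, each leg's bounding box inset 46 mm from the nearest pair of top edges, running from the floor to the underside of the top.

B is a spool: two coaxial disc flanges of radius 64 mm and thickness 6 mm, joined by a core cylinder of radius 23 mm and height 204 mm. The lower flange rests on z = 0 and the three cylinders share a vertical axis.

C is a run of 10 identical solid stair steps. Each tread is 1166×309 mm and each step block is 159 mm high. Step 1 rests on the floor; step k is offset from step 1 by (k−1)×309 mm in y and (k−1)×159 mm in z.

The spool is on top of the table, centred. The staircase is on the floor beside the table on its +x side.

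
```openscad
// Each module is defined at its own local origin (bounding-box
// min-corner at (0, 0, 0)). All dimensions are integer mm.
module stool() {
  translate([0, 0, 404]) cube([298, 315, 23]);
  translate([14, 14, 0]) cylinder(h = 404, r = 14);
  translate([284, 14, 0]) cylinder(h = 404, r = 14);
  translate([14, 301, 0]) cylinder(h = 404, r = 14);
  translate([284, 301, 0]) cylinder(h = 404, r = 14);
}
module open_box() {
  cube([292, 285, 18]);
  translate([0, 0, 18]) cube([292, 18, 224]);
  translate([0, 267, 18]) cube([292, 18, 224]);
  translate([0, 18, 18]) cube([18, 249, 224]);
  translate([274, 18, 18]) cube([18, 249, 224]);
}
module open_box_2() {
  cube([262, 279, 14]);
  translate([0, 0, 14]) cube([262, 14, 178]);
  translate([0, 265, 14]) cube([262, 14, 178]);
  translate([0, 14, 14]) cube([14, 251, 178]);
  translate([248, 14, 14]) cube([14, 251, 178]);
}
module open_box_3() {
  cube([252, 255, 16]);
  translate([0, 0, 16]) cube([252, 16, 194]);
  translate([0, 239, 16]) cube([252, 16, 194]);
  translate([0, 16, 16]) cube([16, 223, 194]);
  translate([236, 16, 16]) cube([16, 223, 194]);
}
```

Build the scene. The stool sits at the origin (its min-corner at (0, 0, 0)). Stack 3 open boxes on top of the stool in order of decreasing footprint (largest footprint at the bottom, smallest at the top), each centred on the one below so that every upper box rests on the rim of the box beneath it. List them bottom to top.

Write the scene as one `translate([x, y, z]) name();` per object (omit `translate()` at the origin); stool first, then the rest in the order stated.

stool();
translate([3, 15, 427]) open_box();
translate([18, 18, 669]) open_box_2();
translate([23, 30, 861]) open_box_3();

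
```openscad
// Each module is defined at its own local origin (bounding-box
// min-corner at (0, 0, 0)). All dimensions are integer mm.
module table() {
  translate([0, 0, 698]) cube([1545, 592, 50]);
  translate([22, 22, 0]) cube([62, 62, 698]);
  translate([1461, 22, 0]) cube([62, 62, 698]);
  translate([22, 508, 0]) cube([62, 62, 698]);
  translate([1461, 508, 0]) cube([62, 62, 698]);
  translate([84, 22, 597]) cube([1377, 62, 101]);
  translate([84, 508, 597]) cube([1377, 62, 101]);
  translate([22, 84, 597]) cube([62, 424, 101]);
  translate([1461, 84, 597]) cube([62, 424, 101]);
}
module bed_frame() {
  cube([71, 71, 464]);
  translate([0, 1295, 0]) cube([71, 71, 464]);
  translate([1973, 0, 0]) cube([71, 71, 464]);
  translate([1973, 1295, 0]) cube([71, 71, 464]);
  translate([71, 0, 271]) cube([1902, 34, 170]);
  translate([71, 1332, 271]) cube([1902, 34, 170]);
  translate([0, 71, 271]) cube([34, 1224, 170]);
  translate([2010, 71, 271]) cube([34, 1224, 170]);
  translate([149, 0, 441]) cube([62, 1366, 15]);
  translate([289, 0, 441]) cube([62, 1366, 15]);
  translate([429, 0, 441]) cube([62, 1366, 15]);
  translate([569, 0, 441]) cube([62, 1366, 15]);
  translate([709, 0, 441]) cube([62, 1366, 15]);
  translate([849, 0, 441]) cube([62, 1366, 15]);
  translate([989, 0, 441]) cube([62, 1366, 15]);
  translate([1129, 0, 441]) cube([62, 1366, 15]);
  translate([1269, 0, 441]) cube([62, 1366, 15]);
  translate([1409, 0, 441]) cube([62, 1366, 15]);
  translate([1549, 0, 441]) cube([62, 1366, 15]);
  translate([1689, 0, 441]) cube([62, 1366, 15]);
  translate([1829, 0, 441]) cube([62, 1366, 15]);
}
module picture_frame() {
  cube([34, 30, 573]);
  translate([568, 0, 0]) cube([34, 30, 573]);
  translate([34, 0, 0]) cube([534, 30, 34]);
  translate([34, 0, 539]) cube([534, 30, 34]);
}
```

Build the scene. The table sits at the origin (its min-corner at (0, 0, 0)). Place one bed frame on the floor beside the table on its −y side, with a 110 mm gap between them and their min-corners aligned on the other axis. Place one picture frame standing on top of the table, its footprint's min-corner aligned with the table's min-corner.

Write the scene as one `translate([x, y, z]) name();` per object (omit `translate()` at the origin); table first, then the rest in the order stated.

table();
translate([0, -1476, 0]) bed_frame();
translate([0, 0, 748]) picture_frame();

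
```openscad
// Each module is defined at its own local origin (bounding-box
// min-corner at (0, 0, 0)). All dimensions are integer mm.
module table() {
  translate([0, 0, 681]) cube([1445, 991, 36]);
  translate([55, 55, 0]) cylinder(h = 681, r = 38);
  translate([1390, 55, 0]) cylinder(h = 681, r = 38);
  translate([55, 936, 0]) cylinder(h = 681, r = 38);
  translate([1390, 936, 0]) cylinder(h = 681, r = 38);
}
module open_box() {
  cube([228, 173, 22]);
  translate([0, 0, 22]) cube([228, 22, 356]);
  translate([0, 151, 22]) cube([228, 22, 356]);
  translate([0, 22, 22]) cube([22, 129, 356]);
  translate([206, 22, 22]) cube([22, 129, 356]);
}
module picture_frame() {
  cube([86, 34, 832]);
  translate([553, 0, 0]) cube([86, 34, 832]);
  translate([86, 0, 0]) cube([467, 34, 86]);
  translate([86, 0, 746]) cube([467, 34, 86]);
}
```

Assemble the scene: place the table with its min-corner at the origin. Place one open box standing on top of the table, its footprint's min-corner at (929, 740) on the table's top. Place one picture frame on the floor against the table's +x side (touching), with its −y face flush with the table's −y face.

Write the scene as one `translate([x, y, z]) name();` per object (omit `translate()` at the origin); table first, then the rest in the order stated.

table();
translate([929, 740, 717]) open_box();
translate([1445, 0, 0]) picture_frame();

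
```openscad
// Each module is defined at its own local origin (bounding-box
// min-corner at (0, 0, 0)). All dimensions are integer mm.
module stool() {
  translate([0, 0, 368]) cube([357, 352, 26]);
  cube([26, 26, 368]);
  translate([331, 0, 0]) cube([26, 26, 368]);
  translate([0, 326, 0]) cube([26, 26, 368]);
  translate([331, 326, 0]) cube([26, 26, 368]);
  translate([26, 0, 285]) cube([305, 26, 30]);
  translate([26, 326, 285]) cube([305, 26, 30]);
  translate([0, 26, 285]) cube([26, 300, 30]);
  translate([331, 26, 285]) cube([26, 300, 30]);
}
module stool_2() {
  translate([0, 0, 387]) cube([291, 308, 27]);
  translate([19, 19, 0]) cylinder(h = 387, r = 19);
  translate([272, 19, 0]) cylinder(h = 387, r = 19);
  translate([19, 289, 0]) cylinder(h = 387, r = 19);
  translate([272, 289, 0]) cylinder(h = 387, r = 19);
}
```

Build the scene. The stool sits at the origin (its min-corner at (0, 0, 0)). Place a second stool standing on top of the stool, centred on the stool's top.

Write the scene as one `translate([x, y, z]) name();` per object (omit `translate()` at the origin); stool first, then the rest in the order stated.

stool();
translate([33, 22, 394]) stool_2();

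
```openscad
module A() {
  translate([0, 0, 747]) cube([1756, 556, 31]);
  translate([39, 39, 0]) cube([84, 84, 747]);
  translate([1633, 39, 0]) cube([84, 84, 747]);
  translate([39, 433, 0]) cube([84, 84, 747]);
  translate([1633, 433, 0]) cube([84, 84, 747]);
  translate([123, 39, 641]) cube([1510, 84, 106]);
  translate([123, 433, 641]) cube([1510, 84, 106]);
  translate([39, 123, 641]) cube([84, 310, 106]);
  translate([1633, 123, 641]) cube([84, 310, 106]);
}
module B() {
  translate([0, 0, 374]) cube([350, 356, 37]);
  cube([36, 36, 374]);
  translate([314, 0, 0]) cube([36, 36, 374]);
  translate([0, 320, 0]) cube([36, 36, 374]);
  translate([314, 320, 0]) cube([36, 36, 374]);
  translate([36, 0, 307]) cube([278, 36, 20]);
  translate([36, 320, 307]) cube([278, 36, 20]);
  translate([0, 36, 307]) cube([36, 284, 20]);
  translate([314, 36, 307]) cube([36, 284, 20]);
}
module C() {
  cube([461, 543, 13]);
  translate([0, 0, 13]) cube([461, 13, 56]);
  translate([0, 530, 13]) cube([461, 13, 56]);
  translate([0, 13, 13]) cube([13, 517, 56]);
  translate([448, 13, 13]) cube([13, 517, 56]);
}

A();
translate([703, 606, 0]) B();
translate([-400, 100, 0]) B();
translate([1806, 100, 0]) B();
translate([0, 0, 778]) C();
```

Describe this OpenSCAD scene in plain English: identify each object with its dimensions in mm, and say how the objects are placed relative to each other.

A is a rectangular dining table. The top is 1756×556×31 mm with its upper surface at z = 778 mm. It stands on four 84×84 mm square legs, each inset 39 mm from the nearest pair of top edges, running from the floor to the underside of the top. Four apron rails, 84 mm thick and 106 mm tall, run between adjacent legs with their top edges flush with the underside of the top and their outer faces flush with the legs' outer faces.

B is a four-legged stool. The seat is a 350×356×37 mm slab whose top surface is at z = 411 mm; four square legs, each 36×36 mm in cross-section, run from the floor (z = 0) to the underside of the seat, each flush with a corner of the seat. Four stretchers, 36 mm wide and 20 mm tall, connect adjacent legs with their undersides at z = 307 mm, each running between the inner faces of the legs it joins and aligned with the legs' outer faces on the other axis.

C is an open-topped rectangular box: outside dimensions 461×543×69 mm, with a uniform wall and base thickness of 13 mm. The base is a full 461×543 slab on the floor; four walls sit on top of the base. The front and back walls (the −y and +y sides) span the full width; the two side walls fit between them.

Three stools sit around the table at the +y, −x, +x sides. The open box is on top of the table.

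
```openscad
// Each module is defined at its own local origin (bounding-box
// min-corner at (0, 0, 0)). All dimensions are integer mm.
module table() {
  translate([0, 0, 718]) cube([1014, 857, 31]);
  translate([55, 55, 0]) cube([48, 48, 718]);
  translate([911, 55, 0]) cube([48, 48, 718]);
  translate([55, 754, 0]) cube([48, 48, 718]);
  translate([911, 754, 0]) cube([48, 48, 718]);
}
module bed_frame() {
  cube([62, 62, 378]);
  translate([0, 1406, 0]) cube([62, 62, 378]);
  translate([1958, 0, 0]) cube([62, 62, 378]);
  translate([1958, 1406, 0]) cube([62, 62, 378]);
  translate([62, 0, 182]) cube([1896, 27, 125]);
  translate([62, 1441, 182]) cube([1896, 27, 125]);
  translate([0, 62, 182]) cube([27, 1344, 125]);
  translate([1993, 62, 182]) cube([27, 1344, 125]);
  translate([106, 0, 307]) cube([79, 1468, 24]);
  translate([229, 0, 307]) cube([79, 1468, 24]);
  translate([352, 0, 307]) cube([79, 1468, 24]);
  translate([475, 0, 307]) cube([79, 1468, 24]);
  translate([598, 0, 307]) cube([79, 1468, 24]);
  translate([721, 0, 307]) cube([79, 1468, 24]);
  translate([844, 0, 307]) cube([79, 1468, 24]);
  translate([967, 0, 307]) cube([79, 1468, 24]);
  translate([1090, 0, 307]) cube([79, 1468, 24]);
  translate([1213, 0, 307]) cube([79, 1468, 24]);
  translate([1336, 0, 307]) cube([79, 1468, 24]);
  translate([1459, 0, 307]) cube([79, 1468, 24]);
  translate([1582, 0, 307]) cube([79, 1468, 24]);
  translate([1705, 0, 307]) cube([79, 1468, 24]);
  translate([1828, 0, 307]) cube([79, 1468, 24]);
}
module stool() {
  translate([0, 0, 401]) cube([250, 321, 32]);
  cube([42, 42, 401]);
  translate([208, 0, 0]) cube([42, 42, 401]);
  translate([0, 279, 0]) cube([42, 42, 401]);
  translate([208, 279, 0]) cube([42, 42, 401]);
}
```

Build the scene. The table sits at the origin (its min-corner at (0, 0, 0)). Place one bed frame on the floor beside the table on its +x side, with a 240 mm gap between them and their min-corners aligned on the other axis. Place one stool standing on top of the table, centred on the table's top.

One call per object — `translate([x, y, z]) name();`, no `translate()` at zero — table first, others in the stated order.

table();
translate([1254, 0, 0]) bed_frame();
translate([382, 268, 749]) stool();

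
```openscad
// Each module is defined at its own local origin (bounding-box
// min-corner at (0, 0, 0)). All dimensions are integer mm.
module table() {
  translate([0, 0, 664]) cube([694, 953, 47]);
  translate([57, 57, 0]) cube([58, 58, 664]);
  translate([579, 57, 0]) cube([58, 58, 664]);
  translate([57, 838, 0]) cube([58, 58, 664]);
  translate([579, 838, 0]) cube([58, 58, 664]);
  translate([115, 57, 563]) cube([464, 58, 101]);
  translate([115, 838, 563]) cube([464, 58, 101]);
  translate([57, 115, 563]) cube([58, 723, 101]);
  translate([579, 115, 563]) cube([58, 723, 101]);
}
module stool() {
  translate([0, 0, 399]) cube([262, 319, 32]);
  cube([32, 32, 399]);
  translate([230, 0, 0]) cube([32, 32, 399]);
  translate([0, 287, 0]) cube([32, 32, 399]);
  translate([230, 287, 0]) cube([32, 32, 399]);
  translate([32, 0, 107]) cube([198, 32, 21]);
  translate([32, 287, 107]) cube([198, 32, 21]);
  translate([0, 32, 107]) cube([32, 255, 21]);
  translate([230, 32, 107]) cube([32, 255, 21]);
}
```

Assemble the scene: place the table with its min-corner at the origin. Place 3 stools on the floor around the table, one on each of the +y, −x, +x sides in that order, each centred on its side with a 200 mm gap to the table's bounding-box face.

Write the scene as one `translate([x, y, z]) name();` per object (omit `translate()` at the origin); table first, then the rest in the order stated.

table();
translate([216, 1153, 0]) stool();
translate([-462, 317, 0]) stool();
translate([894, 317, 0]) stool();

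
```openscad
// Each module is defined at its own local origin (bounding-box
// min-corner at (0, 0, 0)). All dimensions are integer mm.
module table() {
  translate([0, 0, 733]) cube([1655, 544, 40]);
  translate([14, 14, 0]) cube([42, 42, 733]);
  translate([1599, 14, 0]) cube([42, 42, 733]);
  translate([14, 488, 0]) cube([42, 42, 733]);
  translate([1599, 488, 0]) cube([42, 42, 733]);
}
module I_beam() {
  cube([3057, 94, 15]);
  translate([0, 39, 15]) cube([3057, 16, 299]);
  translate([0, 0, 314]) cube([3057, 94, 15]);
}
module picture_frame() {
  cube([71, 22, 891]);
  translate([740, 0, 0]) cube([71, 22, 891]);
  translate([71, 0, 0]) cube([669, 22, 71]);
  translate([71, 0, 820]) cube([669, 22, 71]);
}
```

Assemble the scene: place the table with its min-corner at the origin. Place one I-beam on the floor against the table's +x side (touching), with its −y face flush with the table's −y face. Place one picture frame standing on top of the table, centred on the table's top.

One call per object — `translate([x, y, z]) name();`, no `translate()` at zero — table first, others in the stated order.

table();
translate([1655, 0, 0]) I_beam();
translate([422, 261, 773]) picture_frame();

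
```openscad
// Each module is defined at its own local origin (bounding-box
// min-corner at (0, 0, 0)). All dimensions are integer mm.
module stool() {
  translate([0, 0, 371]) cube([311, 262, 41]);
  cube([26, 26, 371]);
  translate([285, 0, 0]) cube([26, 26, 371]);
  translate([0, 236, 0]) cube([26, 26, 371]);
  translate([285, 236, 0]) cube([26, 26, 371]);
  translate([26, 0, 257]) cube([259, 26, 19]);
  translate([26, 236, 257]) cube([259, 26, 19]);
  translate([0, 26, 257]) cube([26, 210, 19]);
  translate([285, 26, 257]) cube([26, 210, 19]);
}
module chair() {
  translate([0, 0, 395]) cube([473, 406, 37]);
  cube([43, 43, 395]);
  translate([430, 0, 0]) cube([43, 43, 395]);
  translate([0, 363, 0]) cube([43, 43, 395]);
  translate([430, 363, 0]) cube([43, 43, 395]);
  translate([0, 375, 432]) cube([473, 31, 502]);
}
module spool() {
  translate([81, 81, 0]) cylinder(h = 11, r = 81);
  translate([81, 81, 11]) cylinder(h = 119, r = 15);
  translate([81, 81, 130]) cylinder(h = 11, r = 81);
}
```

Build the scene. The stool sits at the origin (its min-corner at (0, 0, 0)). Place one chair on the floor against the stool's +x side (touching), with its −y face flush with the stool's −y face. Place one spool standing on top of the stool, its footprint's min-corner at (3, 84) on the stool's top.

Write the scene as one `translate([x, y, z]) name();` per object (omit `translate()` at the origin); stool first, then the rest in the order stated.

stool();
translate([311, 0, 0]) chair();
translate([3, 84, 412]) spool();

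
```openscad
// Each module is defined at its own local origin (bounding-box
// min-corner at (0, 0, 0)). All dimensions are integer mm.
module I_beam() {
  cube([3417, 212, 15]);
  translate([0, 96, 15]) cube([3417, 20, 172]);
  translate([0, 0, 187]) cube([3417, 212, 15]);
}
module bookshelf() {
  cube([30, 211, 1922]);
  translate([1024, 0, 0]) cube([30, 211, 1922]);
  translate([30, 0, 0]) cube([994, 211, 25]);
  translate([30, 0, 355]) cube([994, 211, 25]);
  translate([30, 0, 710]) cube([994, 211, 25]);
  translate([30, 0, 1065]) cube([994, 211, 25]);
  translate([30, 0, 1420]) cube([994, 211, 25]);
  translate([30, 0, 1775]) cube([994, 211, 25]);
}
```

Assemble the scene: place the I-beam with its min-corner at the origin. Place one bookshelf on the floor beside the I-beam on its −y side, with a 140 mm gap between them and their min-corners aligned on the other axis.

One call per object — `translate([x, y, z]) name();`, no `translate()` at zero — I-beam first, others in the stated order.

I_beam();
translate([0, -351, 0]) bookshelf();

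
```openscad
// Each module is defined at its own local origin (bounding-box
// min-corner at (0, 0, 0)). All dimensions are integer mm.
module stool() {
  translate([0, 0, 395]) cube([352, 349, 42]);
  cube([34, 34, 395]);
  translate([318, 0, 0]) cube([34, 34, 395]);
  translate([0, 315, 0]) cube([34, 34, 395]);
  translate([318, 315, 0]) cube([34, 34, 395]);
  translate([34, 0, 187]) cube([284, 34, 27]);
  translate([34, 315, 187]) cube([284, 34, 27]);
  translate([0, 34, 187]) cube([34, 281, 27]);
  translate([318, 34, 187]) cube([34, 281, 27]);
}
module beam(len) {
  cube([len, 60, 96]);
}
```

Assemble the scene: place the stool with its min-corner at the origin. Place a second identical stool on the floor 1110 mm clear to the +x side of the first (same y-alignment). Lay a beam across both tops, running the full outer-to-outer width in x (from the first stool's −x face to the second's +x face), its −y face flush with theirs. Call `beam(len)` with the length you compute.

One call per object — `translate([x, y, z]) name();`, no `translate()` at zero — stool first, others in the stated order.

stool();
translate([1462, 0, 0]) stool();
translate([0, 0, 437]) beam(1814);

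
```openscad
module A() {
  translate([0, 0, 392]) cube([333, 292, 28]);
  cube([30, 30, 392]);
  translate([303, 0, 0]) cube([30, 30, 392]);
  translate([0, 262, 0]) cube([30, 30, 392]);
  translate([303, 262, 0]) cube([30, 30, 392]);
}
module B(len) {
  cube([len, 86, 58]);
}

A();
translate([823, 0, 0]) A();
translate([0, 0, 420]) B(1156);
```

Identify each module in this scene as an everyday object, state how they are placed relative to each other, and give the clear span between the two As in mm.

Second stool starts at x = 823; first ends at x = 333; clear span = 823 − 333 = 490 mm.

A is a stool. B is a beam. A beam spans the tops of two stools. The clear span between the two stools is 490 mm.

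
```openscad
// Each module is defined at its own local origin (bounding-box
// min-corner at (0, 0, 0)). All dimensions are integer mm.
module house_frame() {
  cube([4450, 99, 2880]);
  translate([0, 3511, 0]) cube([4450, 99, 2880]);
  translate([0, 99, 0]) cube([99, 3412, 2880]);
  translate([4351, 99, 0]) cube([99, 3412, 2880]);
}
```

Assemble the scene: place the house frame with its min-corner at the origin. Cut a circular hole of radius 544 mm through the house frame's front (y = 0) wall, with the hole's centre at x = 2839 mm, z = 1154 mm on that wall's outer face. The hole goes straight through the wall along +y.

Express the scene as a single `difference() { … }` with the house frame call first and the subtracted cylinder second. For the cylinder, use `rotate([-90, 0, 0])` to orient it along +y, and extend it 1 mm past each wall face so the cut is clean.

difference() {
  house_frame();
  translate([2839, -1, 1154]) rotate([-90, 0, 0]) cylinder(h = 101, r = 544);
}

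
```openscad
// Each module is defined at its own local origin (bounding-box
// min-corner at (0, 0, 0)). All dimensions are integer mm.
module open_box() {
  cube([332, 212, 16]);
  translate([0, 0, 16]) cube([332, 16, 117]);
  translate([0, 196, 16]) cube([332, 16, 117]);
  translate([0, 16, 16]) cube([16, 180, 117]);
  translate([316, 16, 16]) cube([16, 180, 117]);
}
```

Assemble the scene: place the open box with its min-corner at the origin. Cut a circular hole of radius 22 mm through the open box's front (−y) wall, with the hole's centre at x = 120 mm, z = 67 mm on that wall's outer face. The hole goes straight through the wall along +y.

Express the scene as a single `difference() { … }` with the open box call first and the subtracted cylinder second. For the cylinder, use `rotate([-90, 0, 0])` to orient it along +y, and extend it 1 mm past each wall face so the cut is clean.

difference() {
  open_box();
  translate([120, -1, 67]) rotate([-90, 0, 0]) cylinder(h = 18, r = 22);
}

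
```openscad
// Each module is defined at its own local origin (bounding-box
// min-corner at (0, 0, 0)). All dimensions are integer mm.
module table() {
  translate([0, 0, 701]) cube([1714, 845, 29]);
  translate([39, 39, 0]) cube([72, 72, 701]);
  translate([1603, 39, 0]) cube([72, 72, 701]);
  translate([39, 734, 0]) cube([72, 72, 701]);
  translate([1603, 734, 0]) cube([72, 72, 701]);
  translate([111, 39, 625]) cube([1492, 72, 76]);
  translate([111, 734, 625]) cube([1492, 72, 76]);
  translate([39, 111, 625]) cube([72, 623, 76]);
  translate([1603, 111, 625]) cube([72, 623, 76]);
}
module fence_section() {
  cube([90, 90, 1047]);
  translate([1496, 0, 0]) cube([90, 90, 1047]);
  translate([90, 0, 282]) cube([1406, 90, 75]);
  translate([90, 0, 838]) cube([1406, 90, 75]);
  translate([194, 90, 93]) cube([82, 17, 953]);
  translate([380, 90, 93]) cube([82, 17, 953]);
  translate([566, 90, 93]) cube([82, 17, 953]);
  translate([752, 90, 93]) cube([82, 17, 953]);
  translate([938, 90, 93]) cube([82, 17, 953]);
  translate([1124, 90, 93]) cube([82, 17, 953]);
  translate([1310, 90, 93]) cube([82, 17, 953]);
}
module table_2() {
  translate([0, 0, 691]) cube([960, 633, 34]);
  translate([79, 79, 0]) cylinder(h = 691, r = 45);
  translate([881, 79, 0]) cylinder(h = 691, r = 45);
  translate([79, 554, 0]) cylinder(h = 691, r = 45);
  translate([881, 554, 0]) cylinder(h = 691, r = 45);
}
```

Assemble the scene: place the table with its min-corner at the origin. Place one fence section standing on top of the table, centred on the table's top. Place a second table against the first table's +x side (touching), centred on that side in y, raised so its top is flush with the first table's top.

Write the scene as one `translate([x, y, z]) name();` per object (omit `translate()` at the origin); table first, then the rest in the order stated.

table();
translate([64, 369, 730]) fence_section();
translate([1714, 106, 5]) table_2();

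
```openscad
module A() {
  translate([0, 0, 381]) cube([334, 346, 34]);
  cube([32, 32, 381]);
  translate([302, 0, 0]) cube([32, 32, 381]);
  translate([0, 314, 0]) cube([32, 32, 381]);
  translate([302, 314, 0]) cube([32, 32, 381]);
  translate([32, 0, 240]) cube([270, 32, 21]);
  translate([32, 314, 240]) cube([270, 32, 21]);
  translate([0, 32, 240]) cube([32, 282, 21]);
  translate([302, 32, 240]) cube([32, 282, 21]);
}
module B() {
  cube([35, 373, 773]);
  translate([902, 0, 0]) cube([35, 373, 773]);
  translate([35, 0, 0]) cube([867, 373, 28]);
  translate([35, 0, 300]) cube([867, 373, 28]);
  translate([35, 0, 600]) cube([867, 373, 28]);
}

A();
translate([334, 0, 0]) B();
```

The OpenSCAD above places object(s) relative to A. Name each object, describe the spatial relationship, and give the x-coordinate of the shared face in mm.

A is a stool. B is a bookshelf. The bookshelf is against the stool's +x side, with their −y faces flush. The x-coordinate of the shared face is 334 mm.

The stool's +x face and the bookshelf's −x face are both at x = 334 mm.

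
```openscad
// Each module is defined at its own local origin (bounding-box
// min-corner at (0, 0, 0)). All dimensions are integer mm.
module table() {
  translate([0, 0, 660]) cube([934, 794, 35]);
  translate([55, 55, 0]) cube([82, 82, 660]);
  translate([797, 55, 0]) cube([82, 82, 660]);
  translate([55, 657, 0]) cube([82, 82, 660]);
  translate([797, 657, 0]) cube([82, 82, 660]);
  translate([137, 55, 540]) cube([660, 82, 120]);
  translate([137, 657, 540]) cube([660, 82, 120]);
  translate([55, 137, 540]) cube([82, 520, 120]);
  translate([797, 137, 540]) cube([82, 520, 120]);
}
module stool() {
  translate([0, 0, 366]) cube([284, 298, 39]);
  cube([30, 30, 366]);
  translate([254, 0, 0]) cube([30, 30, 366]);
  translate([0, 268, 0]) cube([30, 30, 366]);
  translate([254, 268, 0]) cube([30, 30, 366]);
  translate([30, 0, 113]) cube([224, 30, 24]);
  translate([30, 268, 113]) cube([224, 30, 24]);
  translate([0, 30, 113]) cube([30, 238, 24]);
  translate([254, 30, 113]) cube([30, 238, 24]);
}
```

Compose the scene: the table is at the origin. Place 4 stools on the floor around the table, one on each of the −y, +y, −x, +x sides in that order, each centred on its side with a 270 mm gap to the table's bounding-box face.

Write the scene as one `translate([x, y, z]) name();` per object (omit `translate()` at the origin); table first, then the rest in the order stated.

table();
translate([325, -568, 0]) stool();
translate([325, 1064, 0]) stool();
translate([-554, 248, 0]) stool();
translate([1204, 248, 0]) stool();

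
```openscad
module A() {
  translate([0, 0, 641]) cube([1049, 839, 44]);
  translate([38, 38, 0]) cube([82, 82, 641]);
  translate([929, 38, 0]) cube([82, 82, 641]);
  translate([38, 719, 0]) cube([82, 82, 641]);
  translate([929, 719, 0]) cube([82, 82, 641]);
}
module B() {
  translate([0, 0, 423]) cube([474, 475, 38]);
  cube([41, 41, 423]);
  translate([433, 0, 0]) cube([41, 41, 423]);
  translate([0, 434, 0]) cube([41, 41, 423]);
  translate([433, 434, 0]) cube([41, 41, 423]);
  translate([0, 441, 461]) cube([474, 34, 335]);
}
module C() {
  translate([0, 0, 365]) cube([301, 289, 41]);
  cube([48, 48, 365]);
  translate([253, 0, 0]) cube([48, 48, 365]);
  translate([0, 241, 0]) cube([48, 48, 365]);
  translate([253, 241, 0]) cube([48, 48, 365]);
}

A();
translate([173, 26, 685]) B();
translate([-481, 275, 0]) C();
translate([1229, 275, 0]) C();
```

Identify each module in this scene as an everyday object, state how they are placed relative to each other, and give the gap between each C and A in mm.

A is a table. B is a chair. C is a stool. The chair is on top of the table. Two stools sit around the table at the −x, +x sides. The gap between each stool and the table is 180 mm.

Each stool's nearest face is 180 mm from the table's bounding box.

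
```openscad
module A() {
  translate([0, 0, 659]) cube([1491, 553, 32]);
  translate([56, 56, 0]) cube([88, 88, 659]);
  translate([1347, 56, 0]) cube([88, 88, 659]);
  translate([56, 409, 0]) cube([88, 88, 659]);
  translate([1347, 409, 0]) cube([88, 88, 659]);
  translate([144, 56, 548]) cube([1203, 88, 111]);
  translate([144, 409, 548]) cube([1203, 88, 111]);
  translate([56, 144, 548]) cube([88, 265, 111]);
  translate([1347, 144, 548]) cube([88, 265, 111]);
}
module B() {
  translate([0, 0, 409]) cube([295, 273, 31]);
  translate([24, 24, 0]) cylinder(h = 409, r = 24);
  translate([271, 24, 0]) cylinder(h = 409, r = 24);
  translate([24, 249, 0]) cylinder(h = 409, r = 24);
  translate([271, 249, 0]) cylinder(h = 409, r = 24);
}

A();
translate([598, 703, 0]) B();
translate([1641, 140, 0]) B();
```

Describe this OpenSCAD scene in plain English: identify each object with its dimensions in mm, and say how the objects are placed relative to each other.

A is a rectangular dining table. The top is 1491×553×32 mm with its upper surface at z = 691 mm. It stands on four 88×88 mm square legs, each inset 56 mm from the nearest pair of top edges, running from the floor to the underside of the top. Four apron rails, 88 mm thick and 111 mm tall, run between adjacent legs with their top edges flush with the underside of the top and their outer faces flush with the legs' outer faces.

B is a four-legged stool. The seat is a 295×273×31 mm slab whose top surface is at z = 440 mm; four round legs, each 48 mm in diameter, run from the floor (z = 0) to the underside of the seat, each leg's axis is inset half a diameter from the nearest pair of seat edges (so the leg's bounding box is flush with the corner).

Two stools sit around the table at the +y, +x sides.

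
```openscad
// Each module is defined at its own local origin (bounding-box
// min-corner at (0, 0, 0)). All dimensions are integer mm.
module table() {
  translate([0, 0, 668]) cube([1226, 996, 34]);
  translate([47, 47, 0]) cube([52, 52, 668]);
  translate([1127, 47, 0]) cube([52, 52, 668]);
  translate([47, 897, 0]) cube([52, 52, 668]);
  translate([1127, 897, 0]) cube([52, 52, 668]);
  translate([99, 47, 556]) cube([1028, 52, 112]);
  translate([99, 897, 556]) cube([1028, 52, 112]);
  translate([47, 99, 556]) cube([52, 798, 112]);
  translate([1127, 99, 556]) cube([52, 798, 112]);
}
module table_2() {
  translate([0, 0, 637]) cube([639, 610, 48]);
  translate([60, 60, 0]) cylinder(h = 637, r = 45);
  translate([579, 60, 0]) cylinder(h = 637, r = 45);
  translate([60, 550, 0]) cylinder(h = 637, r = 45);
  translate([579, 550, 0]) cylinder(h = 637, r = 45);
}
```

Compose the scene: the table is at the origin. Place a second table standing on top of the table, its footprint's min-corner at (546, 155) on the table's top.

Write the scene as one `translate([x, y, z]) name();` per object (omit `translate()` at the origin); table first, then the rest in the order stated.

table();
translate([546, 155, 702]) table_2();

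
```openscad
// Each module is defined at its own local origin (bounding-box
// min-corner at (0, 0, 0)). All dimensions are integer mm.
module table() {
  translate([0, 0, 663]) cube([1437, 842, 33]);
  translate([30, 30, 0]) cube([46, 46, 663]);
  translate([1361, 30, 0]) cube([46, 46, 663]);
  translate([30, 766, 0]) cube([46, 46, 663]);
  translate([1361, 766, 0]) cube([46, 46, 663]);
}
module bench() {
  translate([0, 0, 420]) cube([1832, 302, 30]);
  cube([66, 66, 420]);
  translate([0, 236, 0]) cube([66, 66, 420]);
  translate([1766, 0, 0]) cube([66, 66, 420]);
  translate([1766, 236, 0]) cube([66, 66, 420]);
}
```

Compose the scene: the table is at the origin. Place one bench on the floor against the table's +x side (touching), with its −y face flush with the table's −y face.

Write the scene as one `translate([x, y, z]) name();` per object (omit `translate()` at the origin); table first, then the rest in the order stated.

table();
translate([1437, 0, 0]) bench();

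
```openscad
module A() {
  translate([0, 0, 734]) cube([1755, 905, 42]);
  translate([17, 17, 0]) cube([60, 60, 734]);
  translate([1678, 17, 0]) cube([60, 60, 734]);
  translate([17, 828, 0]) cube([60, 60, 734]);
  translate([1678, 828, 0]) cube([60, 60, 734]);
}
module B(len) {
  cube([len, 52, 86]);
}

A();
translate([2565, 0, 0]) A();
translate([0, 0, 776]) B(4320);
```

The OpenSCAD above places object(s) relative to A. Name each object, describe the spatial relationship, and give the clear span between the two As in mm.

A is a table. B is a beam. A beam spans the tops of two tables. The clear span between the two tables is 810 mm.

Second table starts at x = 2565; first ends at x = 1755; clear span = 2565 − 1755 = 810 mm.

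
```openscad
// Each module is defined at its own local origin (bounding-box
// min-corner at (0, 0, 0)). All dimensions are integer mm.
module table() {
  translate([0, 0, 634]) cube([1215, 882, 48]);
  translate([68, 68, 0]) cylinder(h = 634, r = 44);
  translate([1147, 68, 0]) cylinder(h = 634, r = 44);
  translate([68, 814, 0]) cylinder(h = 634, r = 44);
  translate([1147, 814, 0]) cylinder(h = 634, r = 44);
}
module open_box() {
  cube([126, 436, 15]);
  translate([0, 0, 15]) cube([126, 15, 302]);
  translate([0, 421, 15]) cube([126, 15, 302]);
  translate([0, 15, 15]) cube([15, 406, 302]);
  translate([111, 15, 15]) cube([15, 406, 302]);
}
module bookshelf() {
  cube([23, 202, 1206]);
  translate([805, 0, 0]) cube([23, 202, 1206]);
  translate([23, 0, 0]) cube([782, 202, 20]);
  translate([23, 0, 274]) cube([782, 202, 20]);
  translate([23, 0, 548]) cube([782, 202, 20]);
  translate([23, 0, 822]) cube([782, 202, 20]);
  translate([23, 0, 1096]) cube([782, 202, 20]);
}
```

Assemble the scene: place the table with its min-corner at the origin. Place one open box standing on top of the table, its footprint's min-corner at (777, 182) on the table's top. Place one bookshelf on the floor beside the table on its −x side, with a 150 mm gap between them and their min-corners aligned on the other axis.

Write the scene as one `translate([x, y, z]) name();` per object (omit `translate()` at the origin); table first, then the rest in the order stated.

table();
translate([777, 182, 682]) open_box();
translate([-978, 0, 0]) bookshelf();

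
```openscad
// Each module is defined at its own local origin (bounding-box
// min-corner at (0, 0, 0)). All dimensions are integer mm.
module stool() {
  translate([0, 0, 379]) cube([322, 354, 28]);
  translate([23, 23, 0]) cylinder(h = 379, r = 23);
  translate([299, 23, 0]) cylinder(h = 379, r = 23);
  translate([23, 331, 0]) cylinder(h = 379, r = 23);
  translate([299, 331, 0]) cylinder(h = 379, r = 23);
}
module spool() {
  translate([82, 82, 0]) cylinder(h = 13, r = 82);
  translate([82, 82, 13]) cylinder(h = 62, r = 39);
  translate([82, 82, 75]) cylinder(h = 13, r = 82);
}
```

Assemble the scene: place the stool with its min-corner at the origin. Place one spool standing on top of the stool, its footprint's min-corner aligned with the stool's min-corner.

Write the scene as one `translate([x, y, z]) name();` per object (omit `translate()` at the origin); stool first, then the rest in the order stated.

stool();
translate([0, 0, 407]) spool();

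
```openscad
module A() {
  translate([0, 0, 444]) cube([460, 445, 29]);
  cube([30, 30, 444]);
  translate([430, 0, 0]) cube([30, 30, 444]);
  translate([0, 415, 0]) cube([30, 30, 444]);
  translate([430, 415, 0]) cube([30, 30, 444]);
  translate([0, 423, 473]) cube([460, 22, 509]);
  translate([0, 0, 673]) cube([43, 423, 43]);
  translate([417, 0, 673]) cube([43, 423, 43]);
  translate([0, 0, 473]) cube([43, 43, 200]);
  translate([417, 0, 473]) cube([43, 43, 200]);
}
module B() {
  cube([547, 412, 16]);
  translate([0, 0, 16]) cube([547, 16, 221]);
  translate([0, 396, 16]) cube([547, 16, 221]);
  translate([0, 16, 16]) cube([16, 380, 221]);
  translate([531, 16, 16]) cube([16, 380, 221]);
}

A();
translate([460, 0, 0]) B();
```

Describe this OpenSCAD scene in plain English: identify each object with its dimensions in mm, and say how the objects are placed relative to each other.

A is a chair. The seat is a 460×445×29 mm slab with its top at z = 473 mm, on four 30×30 mm corner legs (flush with the seat edges, standing on z = 0). A flat backrest 22 mm thick, 509 mm tall, spans the full seat width and rises from the seat top along its +y edge, rear face flush with the rear of the seat. Two armrests of 43×43 mm section run along each side from the seat's front edge to the front of the backrest, top faces 243 mm above the seat top and outer faces flush with the seat's x-edges; a 43×43 mm post under the front of each armrest stands on the seat at the front corner.

B is an open storage box with external size 547×412×237 mm and wall thickness 16 mm (the base is also 16 mm thick). The base covers the whole footprint; the four walls stand on the base, with the y-facing walls full-width and the x-facing walls fitting between their inner faces.

The open box is against the chair's +x side, with their −y faces flush.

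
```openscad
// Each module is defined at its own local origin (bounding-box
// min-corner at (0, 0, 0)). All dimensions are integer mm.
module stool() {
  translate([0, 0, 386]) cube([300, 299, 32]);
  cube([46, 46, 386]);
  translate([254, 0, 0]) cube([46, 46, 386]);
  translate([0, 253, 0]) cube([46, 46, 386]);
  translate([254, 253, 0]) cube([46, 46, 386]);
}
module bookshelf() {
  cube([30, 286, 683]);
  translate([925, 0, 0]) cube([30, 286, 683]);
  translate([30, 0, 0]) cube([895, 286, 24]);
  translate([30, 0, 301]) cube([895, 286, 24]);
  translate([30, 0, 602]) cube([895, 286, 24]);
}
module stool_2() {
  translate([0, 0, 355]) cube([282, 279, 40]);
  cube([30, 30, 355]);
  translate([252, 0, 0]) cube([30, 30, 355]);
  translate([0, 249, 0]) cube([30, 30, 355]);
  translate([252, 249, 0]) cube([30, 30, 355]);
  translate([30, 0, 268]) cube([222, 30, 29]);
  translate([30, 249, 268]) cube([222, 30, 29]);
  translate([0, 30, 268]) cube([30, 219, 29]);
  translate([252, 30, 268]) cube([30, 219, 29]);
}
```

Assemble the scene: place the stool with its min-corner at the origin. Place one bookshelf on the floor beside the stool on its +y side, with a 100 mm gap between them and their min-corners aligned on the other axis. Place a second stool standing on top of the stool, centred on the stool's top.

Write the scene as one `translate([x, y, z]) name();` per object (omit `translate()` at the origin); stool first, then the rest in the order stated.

stool();
translate([0, 399, 0]) bookshelf();
translate([9, 10, 418]) stool_2();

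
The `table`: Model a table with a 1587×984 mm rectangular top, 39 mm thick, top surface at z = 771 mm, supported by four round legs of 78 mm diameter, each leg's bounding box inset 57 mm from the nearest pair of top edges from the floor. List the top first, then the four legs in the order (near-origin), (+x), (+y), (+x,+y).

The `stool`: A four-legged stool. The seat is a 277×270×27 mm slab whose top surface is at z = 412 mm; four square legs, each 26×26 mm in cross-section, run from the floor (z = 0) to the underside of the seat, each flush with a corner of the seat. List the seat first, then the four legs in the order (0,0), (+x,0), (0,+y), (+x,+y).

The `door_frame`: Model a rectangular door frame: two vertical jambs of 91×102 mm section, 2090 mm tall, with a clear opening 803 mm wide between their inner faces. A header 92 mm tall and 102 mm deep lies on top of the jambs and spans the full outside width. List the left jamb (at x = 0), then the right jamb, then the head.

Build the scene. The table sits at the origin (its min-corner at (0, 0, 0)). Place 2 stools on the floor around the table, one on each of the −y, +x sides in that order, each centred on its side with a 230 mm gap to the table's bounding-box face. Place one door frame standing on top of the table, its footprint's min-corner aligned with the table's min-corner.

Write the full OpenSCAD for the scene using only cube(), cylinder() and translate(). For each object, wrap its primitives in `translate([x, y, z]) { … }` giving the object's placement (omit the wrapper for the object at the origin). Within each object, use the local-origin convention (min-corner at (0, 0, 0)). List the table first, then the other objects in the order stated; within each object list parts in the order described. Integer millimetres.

translate([0, 0, 732]) cube([1587, 984, 39]);
translate([96, 96, 0]) cylinder(h = 732, r = 39);
translate([1491, 96, 0]) cylinder(h = 732, r = 39);
translate([96, 888, 0]) cylinder(h = 732, r = 39);
translate([1491, 888, 0]) cylinder(h = 732, r = 39);
translate([655, -500, 0]) {
  translate([0, 0, 385]) cube([277, 270, 27]);
  cube([26, 26, 385]);
  translate([251, 0, 0]) cube([26, 26, 385]);
  translate([0, 244, 0]) cube([26, 26, 385]);
  translate([251, 244, 0]) cube([26, 26, 385]);
}
translate([1817, 357, 0]) {
  translate([0, 0, 385]) cube([277, 270, 27]);
  cube([26, 26, 385]);
  translate([251, 0, 0]) cube([26, 26, 385]);
  translate([0, 244, 0]) cube([26, 26, 385]);
  translate([251, 244, 0]) cube([26, 26, 385]);
}
translate([0, 0, 771]) {
  cube([91, 102, 2090]);
  translate([894, 0, 0]) cube([91, 102, 2090]);
  translate([0, 0, 2090]) cube([985, 102, 92]);
}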